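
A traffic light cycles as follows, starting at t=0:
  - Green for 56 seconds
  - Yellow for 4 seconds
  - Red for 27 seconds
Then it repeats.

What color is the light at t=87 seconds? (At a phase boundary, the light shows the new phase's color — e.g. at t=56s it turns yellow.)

Cycle length = 56 + 4 + 27 = 87s
t = 87, phase_t = 87 mod 87 = 0
0 < 56 (green end) → GREEN

Answer: green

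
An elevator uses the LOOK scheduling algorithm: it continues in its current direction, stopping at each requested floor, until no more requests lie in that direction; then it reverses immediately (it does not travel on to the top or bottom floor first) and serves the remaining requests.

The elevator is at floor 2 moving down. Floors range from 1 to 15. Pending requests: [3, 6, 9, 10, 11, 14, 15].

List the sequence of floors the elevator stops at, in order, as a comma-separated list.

Current: 2, moving DOWN
Serve below first (descending): []
Then reverse, serve above (ascending): [3, 6, 9, 10, 11, 14, 15]

Answer: 3, 6, 9, 10, 11, 14, 15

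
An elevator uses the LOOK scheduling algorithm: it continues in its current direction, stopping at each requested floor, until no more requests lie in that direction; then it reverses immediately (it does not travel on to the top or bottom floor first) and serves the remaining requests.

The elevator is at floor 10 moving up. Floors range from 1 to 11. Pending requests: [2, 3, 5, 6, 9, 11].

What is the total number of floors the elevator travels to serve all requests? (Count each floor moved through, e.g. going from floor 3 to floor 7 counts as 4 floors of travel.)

Answer: 10

Derivation:
Start at floor 10 moving up, LOOK stop order: [11, 9, 6, 5, 3, 2]
  10 → 11: |11-10| = 1, total = 1
  11 → 9: |9-11| = 2, total = 3
  9 → 6: |6-9| = 3, total = 6
  6 → 5: |5-6| = 1, total = 7
  5 → 3: |3-5| = 2, total = 9
  3 → 2: |2-3| = 1, total = 10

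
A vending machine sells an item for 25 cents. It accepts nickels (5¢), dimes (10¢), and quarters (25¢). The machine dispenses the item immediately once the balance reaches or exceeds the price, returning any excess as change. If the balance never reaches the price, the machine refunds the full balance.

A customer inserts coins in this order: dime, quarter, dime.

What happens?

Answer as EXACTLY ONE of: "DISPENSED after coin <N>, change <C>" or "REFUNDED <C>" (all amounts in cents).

Price: 25¢
Coin 1 (dime, 10¢): balance = 10¢
Coin 2 (quarter, 25¢): balance = 35¢
  → balance >= price → DISPENSE, change = 35 - 25 = 10¢

Answer: DISPENSED after coin 2, change 10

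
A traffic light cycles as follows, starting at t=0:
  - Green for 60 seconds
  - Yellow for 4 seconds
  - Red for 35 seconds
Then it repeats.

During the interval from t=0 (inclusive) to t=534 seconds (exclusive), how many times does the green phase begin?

Cycle = 60+4+35 = 99s
green phase starts at t = k*99 + 0 for k=0,1,2,...
Need k*99+0 < 534 → k < 5.394
k ∈ {0, ..., 5} → 6 starts

Answer: 6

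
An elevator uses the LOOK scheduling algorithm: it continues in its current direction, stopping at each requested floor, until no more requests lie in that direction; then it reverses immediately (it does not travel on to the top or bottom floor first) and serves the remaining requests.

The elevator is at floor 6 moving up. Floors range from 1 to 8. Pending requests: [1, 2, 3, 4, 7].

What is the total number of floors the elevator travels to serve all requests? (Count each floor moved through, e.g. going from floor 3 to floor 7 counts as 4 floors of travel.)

Answer: 7

Derivation:
Start at floor 6 moving up, LOOK stop order: [7, 4, 3, 2, 1]
  6 → 7: |7-6| = 1, total = 1
  7 → 4: |4-7| = 3, total = 4
  4 → 3: |3-4| = 1, total = 5
  3 → 2: |2-3| = 1, total = 6
  2 → 1: |1-2| = 1, total = 7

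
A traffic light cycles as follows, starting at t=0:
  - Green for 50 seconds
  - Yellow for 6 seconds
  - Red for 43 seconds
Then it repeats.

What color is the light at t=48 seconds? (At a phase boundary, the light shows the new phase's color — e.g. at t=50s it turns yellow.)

Answer: green

Derivation:
Cycle length = 50 + 6 + 43 = 99s
t = 48, phase_t = 48 mod 99 = 48
48 < 50 (green end) → GREEN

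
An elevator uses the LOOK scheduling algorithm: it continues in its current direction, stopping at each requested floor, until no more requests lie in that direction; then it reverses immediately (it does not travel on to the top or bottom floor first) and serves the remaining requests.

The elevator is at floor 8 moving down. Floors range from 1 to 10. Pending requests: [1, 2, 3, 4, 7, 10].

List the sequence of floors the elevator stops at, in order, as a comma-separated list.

Current: 8, moving DOWN
Serve below first (descending): [7, 4, 3, 2, 1]
Then reverse, serve above (ascending): [10]

Answer: 7, 4, 3, 2, 1, 10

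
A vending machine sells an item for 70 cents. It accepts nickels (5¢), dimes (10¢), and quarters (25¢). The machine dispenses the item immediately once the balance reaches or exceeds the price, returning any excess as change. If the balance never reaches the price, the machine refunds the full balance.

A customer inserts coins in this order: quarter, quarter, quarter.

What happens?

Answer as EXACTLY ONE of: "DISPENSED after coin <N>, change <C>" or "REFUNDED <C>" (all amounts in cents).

Price: 70¢
Coin 1 (quarter, 25¢): balance = 25¢
Coin 2 (quarter, 25¢): balance = 50¢
Coin 3 (quarter, 25¢): balance = 75¢
  → balance >= price → DISPENSE, change = 75 - 70 = 5¢

Answer: DISPENSED after coin 3, change 5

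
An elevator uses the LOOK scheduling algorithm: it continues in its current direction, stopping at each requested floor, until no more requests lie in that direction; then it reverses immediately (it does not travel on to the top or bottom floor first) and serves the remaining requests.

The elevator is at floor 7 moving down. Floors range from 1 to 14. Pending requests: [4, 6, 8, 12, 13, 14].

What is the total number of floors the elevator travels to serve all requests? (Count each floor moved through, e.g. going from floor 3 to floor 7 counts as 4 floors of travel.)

Answer: 13

Derivation:
Start at floor 7 moving down, LOOK stop order: [6, 4, 8, 12, 13, 14]
  7 → 6: |6-7| = 1, total = 1
  6 → 4: |4-6| = 2, total = 3
  4 → 8: |8-4| = 4, total = 7
  8 → 12: |12-8| = 4, total = 11
  12 → 13: |13-12| = 1, total = 12
  13 → 14: |14-13| = 1, total = 13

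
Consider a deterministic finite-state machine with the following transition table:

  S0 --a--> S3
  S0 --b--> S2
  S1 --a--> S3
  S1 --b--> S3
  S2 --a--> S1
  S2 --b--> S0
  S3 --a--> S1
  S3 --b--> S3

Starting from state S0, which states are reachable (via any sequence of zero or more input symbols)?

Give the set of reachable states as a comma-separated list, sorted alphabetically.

Answer: S0, S1, S2, S3

Derivation:
BFS from S0:
  visit S0: S0--a-->S3 (new), S0--b-->S2 (new)
  visit S3: S3--a-->S1 (new), S3--b-->S3 (seen)
  visit S2: S2--a-->S1 (seen), S2--b-->S0 (seen)
  visit S1: S1--a-->S3 (seen), S1--b-->S3 (seen)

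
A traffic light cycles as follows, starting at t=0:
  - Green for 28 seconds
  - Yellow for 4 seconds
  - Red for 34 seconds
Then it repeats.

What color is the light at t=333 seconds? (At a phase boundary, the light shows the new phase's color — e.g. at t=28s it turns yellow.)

Cycle length = 28 + 4 + 34 = 66s
t = 333, phase_t = 333 mod 66 = 3
3 < 28 (green end) → GREEN

Answer: green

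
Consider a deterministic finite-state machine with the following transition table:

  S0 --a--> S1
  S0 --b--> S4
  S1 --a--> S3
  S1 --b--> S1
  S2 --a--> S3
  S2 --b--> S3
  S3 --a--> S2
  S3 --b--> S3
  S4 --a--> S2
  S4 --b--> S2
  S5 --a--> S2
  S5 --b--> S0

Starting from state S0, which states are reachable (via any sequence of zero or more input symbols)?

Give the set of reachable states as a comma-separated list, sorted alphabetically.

Answer: S0, S1, S2, S3, S4

Derivation:
BFS from S0:
  visit S0: S0--a-->S1 (new), S0--b-->S4 (new)
  visit S1: S1--a-->S3 (new), S1--b-->S1 (seen)
  visit S4: S4--a-->S2 (new), S4--b-->S2 (seen)
  visit S3: S3--a-->S2 (seen), S3--b-->S3 (seen)
  visit S2: S2--a-->S3 (seen), S2--b-->S3 (seen)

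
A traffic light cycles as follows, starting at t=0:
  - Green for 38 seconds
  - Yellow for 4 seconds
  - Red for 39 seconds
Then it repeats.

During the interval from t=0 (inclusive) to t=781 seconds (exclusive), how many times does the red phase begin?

Answer: 10

Derivation:
Cycle = 38+4+39 = 81s
red phase starts at t = k*81 + 42 for k=0,1,2,...
Need k*81+42 < 781 → k < 9.123
k ∈ {0, ..., 9} → 10 starts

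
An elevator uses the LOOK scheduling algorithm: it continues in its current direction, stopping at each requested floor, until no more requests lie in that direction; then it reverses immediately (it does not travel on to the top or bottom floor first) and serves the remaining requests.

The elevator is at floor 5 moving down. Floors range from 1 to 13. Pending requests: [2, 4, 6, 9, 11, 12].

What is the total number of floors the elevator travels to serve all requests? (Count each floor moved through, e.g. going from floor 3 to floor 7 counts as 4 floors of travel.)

Answer: 13

Derivation:
Start at floor 5 moving down, LOOK stop order: [4, 2, 6, 9, 11, 12]
  5 → 4: |4-5| = 1, total = 1
  4 → 2: |2-4| = 2, total = 3
  2 → 6: |6-2| = 4, total = 7
  6 → 9: |9-6| = 3, total = 10
  9 → 11: |11-9| = 2, total = 12
  11 → 12: |12-11| = 1, total = 13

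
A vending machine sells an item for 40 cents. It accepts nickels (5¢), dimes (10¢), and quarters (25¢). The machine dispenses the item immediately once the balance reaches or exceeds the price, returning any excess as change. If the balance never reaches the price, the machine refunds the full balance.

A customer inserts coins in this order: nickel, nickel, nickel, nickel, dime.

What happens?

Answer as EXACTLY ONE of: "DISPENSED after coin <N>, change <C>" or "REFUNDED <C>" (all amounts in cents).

Answer: REFUNDED 30

Derivation:
Price: 40¢
Coin 1 (nickel, 5¢): balance = 5¢
Coin 2 (nickel, 5¢): balance = 10¢
Coin 3 (nickel, 5¢): balance = 15¢
Coin 4 (nickel, 5¢): balance = 20¢
Coin 5 (dime, 10¢): balance = 30¢
All coins inserted, balance 30¢ < price 40¢ → REFUND 30¢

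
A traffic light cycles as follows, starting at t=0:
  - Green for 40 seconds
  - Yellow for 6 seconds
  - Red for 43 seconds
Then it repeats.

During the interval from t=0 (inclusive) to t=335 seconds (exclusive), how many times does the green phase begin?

Cycle = 40+6+43 = 89s
green phase starts at t = k*89 + 0 for k=0,1,2,...
Need k*89+0 < 335 → k < 3.764
k ∈ {0, ..., 3} → 4 starts

Answer: 4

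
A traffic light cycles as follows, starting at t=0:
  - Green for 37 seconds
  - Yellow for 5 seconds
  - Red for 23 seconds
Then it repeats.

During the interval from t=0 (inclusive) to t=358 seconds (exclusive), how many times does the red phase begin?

Cycle = 37+5+23 = 65s
red phase starts at t = k*65 + 42 for k=0,1,2,...
Need k*65+42 < 358 → k < 4.862
k ∈ {0, ..., 4} → 5 starts

Answer: 5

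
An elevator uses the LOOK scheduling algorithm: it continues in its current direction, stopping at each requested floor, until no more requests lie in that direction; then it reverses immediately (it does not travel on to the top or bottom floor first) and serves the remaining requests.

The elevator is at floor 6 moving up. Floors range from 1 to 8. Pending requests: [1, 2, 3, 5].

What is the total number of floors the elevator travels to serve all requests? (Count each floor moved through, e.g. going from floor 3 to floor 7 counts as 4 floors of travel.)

Answer: 5

Derivation:
Start at floor 6 moving up, LOOK stop order: [5, 3, 2, 1]
  6 → 5: |5-6| = 1, total = 1
  5 → 3: |3-5| = 2, total = 3
  3 → 2: |2-3| = 1, total = 4
  2 → 1: |1-2| = 1, total = 5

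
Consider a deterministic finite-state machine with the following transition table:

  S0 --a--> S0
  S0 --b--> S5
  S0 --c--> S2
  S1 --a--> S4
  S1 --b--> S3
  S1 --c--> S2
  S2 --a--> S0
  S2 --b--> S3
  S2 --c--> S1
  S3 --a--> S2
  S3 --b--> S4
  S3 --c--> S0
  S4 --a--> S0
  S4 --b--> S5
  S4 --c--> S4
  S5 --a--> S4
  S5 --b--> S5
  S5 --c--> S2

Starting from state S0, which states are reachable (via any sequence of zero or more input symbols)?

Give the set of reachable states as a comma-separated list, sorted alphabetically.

Answer: S0, S1, S2, S3, S4, S5

Derivation:
BFS from S0:
  visit S0: S0--a-->S0 (seen), S0--b-->S5 (new), S0--c-->S2 (new)
  visit S5: S5--a-->S4 (new), S5--b-->S5 (seen), S5--c-->S2 (seen)
  visit S2: S2--a-->S0 (seen), S2--b-->S3 (new), S2--c-->S1 (new)
  visit S4: S4--a-->S0 (seen), S4--b-->S5 (seen), S4--c-->S4 (seen)
  visit S3: S3--a-->S2 (seen), S3--b-->S4 (seen), S3--c-->S0 (seen)
  visit S1: S1--a-->S4 (seen), S1--b-->S3 (seen), S1--c-->S2 (seen)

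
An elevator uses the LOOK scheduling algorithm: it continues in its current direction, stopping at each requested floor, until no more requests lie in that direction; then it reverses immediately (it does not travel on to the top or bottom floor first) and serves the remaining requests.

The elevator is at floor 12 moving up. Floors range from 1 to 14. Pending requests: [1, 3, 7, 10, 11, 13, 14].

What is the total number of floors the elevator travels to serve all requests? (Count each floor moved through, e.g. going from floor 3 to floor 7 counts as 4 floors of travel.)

Answer: 15

Derivation:
Start at floor 12 moving up, LOOK stop order: [13, 14, 11, 10, 7, 3, 1]
  12 → 13: |13-12| = 1, total = 1
  13 → 14: |14-13| = 1, total = 2
  14 → 11: |11-14| = 3, total = 5
  11 → 10: |10-11| = 1, total = 6
  10 → 7: |7-10| = 3, total = 9
  7 → 3: |3-7| = 4, total = 13
  3 → 1: |1-3| = 2, total = 15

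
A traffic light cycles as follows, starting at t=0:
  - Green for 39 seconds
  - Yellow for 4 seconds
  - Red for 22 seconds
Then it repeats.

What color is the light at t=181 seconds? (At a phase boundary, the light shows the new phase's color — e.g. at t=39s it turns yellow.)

Cycle length = 39 + 4 + 22 = 65s
t = 181, phase_t = 181 mod 65 = 51
51 >= 43 → RED

Answer: red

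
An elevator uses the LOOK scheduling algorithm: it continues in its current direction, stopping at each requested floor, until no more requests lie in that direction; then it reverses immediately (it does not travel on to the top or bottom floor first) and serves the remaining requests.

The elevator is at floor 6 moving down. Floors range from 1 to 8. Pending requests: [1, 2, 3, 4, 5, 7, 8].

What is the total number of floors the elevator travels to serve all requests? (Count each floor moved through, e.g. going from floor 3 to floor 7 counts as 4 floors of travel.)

Start at floor 6 moving down, LOOK stop order: [5, 4, 3, 2, 1, 7, 8]
  6 → 5: |5-6| = 1, total = 1
  5 → 4: |4-5| = 1, total = 2
  4 → 3: |3-4| = 1, total = 3
  3 → 2: |2-3| = 1, total = 4
  2 → 1: |1-2| = 1, total = 5
  1 → 7: |7-1| = 6, total = 11
  7 → 8: |8-7| = 1, total = 12

Answer: 12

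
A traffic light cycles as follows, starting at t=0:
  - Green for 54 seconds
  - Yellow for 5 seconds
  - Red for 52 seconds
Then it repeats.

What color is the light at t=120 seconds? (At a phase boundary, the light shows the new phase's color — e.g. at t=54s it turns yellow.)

Answer: green

Derivation:
Cycle length = 54 + 5 + 52 = 111s
t = 120, phase_t = 120 mod 111 = 9
9 < 54 (green end) → GREEN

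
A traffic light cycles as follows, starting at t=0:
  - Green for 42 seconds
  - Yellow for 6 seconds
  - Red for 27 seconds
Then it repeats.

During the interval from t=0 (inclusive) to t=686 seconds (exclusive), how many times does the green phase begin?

Cycle = 42+6+27 = 75s
green phase starts at t = k*75 + 0 for k=0,1,2,...
Need k*75+0 < 686 → k < 9.147
k ∈ {0, ..., 9} → 10 starts

Answer: 10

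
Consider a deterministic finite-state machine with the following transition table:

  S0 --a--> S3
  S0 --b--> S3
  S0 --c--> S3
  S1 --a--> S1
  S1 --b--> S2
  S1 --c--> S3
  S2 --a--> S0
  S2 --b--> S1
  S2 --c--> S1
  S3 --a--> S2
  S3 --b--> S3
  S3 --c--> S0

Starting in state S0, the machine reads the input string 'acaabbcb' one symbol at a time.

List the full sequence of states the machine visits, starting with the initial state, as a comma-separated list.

Answer: S0, S3, S0, S3, S2, S1, S2, S1, S2

Derivation:
Start: S0
  read 'a': S0 --a--> S3
  read 'c': S3 --c--> S0
  read 'a': S0 --a--> S3
  read 'a': S3 --a--> S2
  read 'b': S2 --b--> S1
  read 'b': S1 --b--> S2
  read 'c': S2 --c--> S1
  read 'b': S1 --b--> S2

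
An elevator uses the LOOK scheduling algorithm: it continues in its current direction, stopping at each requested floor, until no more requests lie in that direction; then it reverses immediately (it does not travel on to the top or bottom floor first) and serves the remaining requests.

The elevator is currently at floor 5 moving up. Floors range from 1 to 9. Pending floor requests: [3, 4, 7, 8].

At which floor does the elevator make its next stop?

Answer: 7

Derivation:
Current floor: 5, direction: up
Requests above: [7, 8]
Requests below: [3, 4]
Moving up and requests lie above → nearest above is min([7, 8]) = 7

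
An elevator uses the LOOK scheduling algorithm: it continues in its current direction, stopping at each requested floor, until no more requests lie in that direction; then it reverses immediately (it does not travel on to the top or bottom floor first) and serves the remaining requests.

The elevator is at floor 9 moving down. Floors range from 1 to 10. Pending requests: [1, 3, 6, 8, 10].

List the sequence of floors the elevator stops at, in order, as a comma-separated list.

Current: 9, moving DOWN
Serve below first (descending): [8, 6, 3, 1]
Then reverse, serve above (ascending): [10]

Answer: 8, 6, 3, 1, 10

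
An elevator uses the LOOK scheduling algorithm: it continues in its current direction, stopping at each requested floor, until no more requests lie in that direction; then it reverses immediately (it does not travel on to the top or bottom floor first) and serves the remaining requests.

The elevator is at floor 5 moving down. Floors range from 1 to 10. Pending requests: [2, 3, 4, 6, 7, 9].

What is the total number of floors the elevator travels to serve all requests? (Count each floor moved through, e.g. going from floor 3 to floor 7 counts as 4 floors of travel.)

Start at floor 5 moving down, LOOK stop order: [4, 3, 2, 6, 7, 9]
  5 → 4: |4-5| = 1, total = 1
  4 → 3: |3-4| = 1, total = 2
  3 → 2: |2-3| = 1, total = 3
  2 → 6: |6-2| = 4, total = 7
  6 → 7: |7-6| = 1, total = 8
  7 → 9: |9-7| = 2, total = 10

Answer: 10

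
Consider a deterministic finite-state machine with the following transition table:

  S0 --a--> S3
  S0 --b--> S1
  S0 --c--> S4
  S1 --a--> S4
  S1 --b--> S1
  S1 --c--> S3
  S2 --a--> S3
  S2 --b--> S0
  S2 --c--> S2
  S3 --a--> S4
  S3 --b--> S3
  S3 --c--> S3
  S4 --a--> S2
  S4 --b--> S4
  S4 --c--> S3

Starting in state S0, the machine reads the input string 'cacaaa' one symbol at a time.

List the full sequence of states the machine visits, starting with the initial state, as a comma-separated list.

Answer: S0, S4, S2, S2, S3, S4, S2

Derivation:
Start: S0
  read 'c': S0 --c--> S4
  read 'a': S4 --a--> S2
  read 'c': S2 --c--> S2
  read 'a': S2 --a--> S3
  read 'a': S3 --a--> S4
  read 'a': S4 --a--> S2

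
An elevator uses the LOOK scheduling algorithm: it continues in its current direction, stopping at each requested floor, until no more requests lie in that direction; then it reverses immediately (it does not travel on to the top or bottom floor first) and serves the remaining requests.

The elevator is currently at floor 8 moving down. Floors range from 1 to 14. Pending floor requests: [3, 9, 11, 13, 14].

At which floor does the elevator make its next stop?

Current floor: 8, direction: down
Requests above: [9, 11, 13, 14]
Requests below: [3]
Moving down and requests lie below → nearest below is max([3]) = 3

Answer: 3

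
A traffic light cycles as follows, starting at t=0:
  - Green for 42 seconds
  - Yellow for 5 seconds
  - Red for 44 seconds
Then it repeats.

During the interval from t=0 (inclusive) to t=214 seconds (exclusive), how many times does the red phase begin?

Cycle = 42+5+44 = 91s
red phase starts at t = k*91 + 47 for k=0,1,2,...
Need k*91+47 < 214 → k < 1.835
k ∈ {0, ..., 1} → 2 starts

Answer: 2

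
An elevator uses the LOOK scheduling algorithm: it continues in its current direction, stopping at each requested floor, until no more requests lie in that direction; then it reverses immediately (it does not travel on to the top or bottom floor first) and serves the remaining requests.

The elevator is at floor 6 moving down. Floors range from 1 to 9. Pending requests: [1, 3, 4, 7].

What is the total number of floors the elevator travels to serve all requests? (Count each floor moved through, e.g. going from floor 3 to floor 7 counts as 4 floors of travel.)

Answer: 11

Derivation:
Start at floor 6 moving down, LOOK stop order: [4, 3, 1, 7]
  6 → 4: |4-6| = 2, total = 2
  4 → 3: |3-4| = 1, total = 3
  3 → 1: |1-3| = 2, total = 5
  1 → 7: |7-1| = 6, total = 11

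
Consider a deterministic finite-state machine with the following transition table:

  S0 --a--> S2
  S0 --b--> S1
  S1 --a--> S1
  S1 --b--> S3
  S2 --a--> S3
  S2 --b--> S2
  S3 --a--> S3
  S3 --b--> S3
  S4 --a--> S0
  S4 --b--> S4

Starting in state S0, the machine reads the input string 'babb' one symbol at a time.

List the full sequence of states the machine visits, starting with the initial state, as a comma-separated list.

Answer: S0, S1, S1, S3, S3

Derivation:
Start: S0
  read 'b': S0 --b--> S1
  read 'a': S1 --a--> S1
  read 'b': S1 --b--> S3
  read 'b': S3 --b--> S3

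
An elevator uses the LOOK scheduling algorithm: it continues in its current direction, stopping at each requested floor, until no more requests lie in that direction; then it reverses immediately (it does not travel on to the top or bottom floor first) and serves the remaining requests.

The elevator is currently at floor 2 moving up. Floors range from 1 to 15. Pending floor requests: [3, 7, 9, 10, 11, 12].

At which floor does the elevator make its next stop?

Answer: 3

Derivation:
Current floor: 2, direction: up
Requests above: [3, 7, 9, 10, 11, 12]
Requests below: []
Moving up and requests lie above → nearest above is min([3, 7, 9, 10, 11, 12]) = 3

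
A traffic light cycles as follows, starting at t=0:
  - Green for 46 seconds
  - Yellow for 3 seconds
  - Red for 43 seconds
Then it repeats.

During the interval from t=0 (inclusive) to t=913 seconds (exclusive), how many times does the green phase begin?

Cycle = 46+3+43 = 92s
green phase starts at t = k*92 + 0 for k=0,1,2,...
Need k*92+0 < 913 → k < 9.924
k ∈ {0, ..., 9} → 10 starts

Answer: 10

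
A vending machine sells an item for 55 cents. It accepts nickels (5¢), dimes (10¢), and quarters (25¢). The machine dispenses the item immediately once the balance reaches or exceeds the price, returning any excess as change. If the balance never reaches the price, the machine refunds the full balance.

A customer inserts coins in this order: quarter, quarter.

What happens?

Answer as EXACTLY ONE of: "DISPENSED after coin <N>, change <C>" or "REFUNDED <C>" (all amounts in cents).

Price: 55¢
Coin 1 (quarter, 25¢): balance = 25¢
Coin 2 (quarter, 25¢): balance = 50¢
All coins inserted, balance 50¢ < price 55¢ → REFUND 50¢

Answer: REFUNDED 50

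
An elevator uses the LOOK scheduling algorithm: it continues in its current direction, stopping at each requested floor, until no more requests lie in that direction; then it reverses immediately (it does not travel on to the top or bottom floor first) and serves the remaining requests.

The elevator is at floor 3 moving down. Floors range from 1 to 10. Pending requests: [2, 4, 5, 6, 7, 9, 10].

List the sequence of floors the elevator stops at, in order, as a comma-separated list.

Answer: 2, 4, 5, 6, 7, 9, 10

Derivation:
Current: 3, moving DOWN
Serve below first (descending): [2]
Then reverse, serve above (ascending): [4, 5, 6, 7, 9, 10]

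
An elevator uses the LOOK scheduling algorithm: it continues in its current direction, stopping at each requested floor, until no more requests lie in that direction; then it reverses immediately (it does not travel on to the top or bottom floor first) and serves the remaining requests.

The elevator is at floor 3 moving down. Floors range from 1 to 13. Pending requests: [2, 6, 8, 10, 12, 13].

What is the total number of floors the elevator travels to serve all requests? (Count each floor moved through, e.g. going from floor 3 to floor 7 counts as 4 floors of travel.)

Start at floor 3 moving down, LOOK stop order: [2, 6, 8, 10, 12, 13]
  3 → 2: |2-3| = 1, total = 1
  2 → 6: |6-2| = 4, total = 5
  6 → 8: |8-6| = 2, total = 7
  8 → 10: |10-8| = 2, total = 9
  10 → 12: |12-10| = 2, total = 11
  12 → 13: |13-12| = 1, total = 12

Answer: 12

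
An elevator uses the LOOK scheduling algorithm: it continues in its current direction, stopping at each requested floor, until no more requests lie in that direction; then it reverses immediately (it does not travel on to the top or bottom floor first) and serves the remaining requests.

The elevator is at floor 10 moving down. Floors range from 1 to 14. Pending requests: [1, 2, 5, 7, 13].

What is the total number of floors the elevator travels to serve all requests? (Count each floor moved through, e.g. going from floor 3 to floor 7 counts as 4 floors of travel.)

Start at floor 10 moving down, LOOK stop order: [7, 5, 2, 1, 13]
  10 → 7: |7-10| = 3, total = 3
  7 → 5: |5-7| = 2, total = 5
  5 → 2: |2-5| = 3, total = 8
  2 → 1: |1-2| = 1, total = 9
  1 → 13: |13-1| = 12, total = 21

Answer: 21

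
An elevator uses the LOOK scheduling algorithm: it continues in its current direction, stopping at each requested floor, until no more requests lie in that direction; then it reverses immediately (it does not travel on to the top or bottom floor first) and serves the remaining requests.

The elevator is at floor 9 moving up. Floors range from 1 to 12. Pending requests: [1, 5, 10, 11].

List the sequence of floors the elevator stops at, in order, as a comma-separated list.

Current: 9, moving UP
Serve above first (ascending): [10, 11]
Then reverse, serve below (descending): [5, 1]

Answer: 10, 11, 5, 1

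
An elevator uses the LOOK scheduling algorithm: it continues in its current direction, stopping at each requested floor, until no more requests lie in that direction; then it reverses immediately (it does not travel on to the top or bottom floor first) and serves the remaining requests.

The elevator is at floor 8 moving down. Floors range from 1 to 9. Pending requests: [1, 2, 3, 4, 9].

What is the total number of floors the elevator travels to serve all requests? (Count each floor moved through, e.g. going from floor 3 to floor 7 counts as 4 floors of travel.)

Answer: 15

Derivation:
Start at floor 8 moving down, LOOK stop order: [4, 3, 2, 1, 9]
  8 → 4: |4-8| = 4, total = 4
  4 → 3: |3-4| = 1, total = 5
  3 → 2: |2-3| = 1, total = 6
  2 → 1: |1-2| = 1, total = 7
  1 → 9: |9-1| = 8, total = 15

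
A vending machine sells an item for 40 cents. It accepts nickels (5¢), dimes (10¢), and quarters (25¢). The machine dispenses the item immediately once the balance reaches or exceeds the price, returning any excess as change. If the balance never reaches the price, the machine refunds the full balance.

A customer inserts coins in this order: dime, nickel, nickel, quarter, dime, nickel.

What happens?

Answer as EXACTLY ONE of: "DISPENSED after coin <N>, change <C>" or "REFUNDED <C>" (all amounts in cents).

Answer: DISPENSED after coin 4, change 5

Derivation:
Price: 40¢
Coin 1 (dime, 10¢): balance = 10¢
Coin 2 (nickel, 5¢): balance = 15¢
Coin 3 (nickel, 5¢): balance = 20¢
Coin 4 (quarter, 25¢): balance = 45¢
  → balance >= price → DISPENSE, change = 45 - 40 = 5¢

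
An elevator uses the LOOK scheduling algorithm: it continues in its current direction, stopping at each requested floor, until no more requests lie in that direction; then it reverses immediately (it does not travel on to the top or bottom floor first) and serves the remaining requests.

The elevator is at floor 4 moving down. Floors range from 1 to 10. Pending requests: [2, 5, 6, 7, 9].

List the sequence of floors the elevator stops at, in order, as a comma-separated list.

Answer: 2, 5, 6, 7, 9

Derivation:
Current: 4, moving DOWN
Serve below first (descending): [2]
Then reverse, serve above (ascending): [5, 6, 7, 9]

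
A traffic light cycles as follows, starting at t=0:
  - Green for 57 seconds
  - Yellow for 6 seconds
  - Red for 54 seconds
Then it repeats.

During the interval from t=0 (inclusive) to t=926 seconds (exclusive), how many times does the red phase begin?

Cycle = 57+6+54 = 117s
red phase starts at t = k*117 + 63 for k=0,1,2,...
Need k*117+63 < 926 → k < 7.376
k ∈ {0, ..., 7} → 8 starts

Answer: 8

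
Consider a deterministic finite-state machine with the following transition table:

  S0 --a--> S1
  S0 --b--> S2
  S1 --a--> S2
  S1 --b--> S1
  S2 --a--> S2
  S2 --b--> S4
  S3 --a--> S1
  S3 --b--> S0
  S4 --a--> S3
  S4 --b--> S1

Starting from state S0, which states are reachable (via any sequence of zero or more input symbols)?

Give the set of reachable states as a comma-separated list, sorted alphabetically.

BFS from S0:
  visit S0: S0--a-->S1 (new), S0--b-->S2 (new)
  visit S1: S1--a-->S2 (seen), S1--b-->S1 (seen)
  visit S2: S2--a-->S2 (seen), S2--b-->S4 (new)
  visit S4: S4--a-->S3 (new), S4--b-->S1 (seen)
  visit S3: S3--a-->S1 (seen), S3--b-->S0 (seen)

Answer: S0, S1, S2, S3, S4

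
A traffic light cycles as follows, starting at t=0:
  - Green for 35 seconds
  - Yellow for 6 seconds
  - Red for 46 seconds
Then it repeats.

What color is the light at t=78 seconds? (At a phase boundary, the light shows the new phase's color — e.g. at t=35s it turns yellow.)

Answer: red

Derivation:
Cycle length = 35 + 6 + 46 = 87s
t = 78, phase_t = 78 mod 87 = 78
78 >= 41 → RED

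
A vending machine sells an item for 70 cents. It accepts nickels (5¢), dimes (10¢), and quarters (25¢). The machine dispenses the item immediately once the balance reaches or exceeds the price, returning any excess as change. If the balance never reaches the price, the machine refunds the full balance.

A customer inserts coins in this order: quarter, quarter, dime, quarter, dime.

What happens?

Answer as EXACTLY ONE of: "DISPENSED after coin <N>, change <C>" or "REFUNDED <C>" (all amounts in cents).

Price: 70¢
Coin 1 (quarter, 25¢): balance = 25¢
Coin 2 (quarter, 25¢): balance = 50¢
Coin 3 (dime, 10¢): balance = 60¢
Coin 4 (quarter, 25¢): balance = 85¢
  → balance >= price → DISPENSE, change = 85 - 70 = 15¢

Answer: DISPENSED after coin 4, change 15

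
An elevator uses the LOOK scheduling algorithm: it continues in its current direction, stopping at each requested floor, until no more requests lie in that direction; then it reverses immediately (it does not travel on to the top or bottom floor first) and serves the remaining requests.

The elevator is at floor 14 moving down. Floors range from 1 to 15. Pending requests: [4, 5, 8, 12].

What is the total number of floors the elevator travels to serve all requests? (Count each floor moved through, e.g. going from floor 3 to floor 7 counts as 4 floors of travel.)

Answer: 10

Derivation:
Start at floor 14 moving down, LOOK stop order: [12, 8, 5, 4]
  14 → 12: |12-14| = 2, total = 2
  12 → 8: |8-12| = 4, total = 6
  8 → 5: |5-8| = 3, total = 9
  5 → 4: |4-5| = 1, total = 10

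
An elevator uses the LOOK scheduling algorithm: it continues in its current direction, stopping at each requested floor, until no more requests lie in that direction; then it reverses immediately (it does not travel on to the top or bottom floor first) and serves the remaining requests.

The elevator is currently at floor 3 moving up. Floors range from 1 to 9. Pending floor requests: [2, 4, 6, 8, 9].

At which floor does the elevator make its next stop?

Answer: 4

Derivation:
Current floor: 3, direction: up
Requests above: [4, 6, 8, 9]
Requests below: [2]
Moving up and requests lie above → nearest above is min([4, 6, 8, 9]) = 4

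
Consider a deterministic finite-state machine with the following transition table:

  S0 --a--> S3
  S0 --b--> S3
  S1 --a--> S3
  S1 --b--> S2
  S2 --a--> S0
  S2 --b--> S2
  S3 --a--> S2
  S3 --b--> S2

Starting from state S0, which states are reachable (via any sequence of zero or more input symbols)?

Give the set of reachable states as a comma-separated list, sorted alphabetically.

Answer: S0, S2, S3

Derivation:
BFS from S0:
  visit S0: S0--a-->S3 (new), S0--b-->S3 (seen)
  visit S3: S3--a-->S2 (new), S3--b-->S2 (seen)
  visit S2: S2--a-->S0 (seen), S2--b-->S2 (seen)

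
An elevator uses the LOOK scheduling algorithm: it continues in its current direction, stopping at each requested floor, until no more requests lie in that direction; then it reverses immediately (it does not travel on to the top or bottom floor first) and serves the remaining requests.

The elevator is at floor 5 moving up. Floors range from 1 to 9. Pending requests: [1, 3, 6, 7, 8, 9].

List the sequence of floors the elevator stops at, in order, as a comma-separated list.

Current: 5, moving UP
Serve above first (ascending): [6, 7, 8, 9]
Then reverse, serve below (descending): [3, 1]

Answer: 6, 7, 8, 9, 3, 1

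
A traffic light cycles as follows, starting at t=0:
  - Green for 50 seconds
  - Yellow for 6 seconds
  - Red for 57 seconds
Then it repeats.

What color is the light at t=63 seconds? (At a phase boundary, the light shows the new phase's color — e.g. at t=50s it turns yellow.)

Answer: red

Derivation:
Cycle length = 50 + 6 + 57 = 113s
t = 63, phase_t = 63 mod 113 = 63
63 >= 56 → RED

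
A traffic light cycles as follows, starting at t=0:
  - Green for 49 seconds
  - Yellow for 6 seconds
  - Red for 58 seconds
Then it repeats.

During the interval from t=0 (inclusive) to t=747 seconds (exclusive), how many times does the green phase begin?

Answer: 7

Derivation:
Cycle = 49+6+58 = 113s
green phase starts at t = k*113 + 0 for k=0,1,2,...
Need k*113+0 < 747 → k < 6.611
k ∈ {0, ..., 6} → 7 starts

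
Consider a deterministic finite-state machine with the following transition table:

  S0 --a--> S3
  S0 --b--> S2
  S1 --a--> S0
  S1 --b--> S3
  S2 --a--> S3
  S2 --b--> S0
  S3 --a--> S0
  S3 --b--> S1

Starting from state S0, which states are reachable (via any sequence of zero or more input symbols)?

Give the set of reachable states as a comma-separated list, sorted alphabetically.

BFS from S0:
  visit S0: S0--a-->S3 (new), S0--b-->S2 (new)
  visit S3: S3--a-->S0 (seen), S3--b-->S1 (new)
  visit S2: S2--a-->S3 (seen), S2--b-->S0 (seen)
  visit S1: S1--a-->S0 (seen), S1--b-->S3 (seen)

Answer: S0, S1, S2, S3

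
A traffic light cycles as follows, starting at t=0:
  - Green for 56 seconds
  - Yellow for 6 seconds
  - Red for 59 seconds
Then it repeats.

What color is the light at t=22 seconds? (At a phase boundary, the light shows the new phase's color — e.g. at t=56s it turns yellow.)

Answer: green

Derivation:
Cycle length = 56 + 6 + 59 = 121s
t = 22, phase_t = 22 mod 121 = 22
22 < 56 (green end) → GREEN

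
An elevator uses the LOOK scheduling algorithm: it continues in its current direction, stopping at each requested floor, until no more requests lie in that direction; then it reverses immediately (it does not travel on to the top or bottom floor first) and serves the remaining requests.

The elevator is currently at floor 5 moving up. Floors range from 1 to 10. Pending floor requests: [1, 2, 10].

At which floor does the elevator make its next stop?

Current floor: 5, direction: up
Requests above: [10]
Requests below: [1, 2]
Moving up and requests lie above → nearest above is min([10]) = 10

Answer: 10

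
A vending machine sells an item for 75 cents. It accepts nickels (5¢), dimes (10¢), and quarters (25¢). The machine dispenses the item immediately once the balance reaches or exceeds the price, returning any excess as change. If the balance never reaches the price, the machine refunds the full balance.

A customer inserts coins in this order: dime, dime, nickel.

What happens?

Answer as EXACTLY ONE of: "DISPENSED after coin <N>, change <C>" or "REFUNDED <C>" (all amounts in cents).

Price: 75¢
Coin 1 (dime, 10¢): balance = 10¢
Coin 2 (dime, 10¢): balance = 20¢
Coin 3 (nickel, 5¢): balance = 25¢
All coins inserted, balance 25¢ < price 75¢ → REFUND 25¢

Answer: REFUNDED 25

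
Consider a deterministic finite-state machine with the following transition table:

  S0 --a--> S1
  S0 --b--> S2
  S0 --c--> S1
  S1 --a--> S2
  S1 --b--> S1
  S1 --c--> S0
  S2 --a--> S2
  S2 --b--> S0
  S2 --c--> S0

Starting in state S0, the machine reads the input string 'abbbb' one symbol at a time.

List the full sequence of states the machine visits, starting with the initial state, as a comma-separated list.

Start: S0
  read 'a': S0 --a--> S1
  read 'b': S1 --b--> S1
  read 'b': S1 --b--> S1
  read 'b': S1 --b--> S1
  read 'b': S1 --b--> S1

Answer: S0, S1, S1, S1, S1, S1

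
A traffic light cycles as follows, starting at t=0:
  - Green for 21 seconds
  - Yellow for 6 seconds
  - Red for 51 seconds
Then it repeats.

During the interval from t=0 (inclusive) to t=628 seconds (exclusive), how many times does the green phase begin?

Answer: 9

Derivation:
Cycle = 21+6+51 = 78s
green phase starts at t = k*78 + 0 for k=0,1,2,...
Need k*78+0 < 628 → k < 8.051
k ∈ {0, ..., 8} → 9 starts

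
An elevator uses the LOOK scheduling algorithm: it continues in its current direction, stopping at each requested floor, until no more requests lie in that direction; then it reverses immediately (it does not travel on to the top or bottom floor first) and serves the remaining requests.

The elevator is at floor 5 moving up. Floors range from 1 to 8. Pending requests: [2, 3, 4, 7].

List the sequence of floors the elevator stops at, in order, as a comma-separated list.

Current: 5, moving UP
Serve above first (ascending): [7]
Then reverse, serve below (descending): [4, 3, 2]

Answer: 7, 4, 3, 2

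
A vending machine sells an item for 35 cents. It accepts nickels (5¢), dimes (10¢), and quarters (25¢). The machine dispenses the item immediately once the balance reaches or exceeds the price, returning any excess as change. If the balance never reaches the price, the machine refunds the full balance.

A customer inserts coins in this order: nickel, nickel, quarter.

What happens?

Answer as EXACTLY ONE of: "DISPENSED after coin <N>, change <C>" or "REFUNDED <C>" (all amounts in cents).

Answer: DISPENSED after coin 3, change 0

Derivation:
Price: 35¢
Coin 1 (nickel, 5¢): balance = 5¢
Coin 2 (nickel, 5¢): balance = 10¢
Coin 3 (quarter, 25¢): balance = 35¢
  → balance >= price → DISPENSE, change = 35 - 35 = 0¢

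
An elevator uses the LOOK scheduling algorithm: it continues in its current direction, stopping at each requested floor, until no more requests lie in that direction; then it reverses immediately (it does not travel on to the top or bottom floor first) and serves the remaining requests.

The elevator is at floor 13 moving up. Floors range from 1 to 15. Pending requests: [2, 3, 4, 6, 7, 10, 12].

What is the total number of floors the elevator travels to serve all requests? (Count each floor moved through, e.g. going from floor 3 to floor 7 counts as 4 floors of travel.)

Start at floor 13 moving up, LOOK stop order: [12, 10, 7, 6, 4, 3, 2]
  13 → 12: |12-13| = 1, total = 1
  12 → 10: |10-12| = 2, total = 3
  10 → 7: |7-10| = 3, total = 6
  7 → 6: |6-7| = 1, total = 7
  6 → 4: |4-6| = 2, total = 9
  4 → 3: |3-4| = 1, total = 10
  3 → 2: |2-3| = 1, total = 11

Answer: 11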